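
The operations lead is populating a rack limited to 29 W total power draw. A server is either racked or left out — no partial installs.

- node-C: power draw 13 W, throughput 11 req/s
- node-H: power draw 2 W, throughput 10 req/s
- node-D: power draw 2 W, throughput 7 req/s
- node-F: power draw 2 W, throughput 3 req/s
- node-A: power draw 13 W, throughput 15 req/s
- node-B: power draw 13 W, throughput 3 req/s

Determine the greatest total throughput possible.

36

Allowing fractional choices, the relaxed optimum would be about 43.5, but servers are indivisible.
node-C + node-D + node-A: power draw 13 + 2 + 13 = 28 ≤ 29, throughput 11 + 7 + 15 = 33.
node-H + node-D + node-F + node-A: power draw 2 + 2 + 2 + 13 = 19 ≤ 29, throughput 10 + 7 + 3 + 15 = 35.
node-C + node-H + node-A: power draw 13 + 2 + 13 = 28 ≤ 29, throughput 11 + 10 + 15 = 36.
Best is node-C, node-H, and node-A with total throughput 36.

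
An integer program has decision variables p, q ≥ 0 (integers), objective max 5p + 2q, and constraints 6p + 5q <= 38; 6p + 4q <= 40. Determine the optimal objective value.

30

(p,q)=(6,0) is feasible, giving 30.
(p,q)=(5,1) is feasible, giving 27.
(p,q)=(5,0) is feasible, giving 25.
No feasible integer point exceeds 30.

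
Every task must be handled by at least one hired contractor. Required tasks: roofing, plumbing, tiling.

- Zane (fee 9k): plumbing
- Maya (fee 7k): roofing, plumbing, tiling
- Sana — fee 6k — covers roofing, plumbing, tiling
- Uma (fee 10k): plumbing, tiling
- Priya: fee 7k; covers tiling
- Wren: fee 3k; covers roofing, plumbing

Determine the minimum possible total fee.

6

The greedy cost-per-new-task heuristic would pick Wren and Sana for 9, but a cheaper cover exists.
Sana alone covers roofing, plumbing, tiling — every task.
Total fee: 6.
No cover costs less than 6.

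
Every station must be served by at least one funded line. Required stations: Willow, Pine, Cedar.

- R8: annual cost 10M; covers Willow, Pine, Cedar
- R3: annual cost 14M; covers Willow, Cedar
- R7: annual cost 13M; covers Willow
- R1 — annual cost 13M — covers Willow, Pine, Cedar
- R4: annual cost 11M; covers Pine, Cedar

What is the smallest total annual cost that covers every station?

This is a weighted set-cover instance.
R8 alone covers Willow, Pine, Cedar — every station.
Total annual cost: 10.

10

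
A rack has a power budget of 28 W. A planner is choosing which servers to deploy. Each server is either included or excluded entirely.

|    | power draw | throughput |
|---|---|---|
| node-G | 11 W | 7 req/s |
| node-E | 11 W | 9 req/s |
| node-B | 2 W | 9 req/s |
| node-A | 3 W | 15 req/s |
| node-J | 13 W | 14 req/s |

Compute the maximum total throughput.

Allowing fractional choices, the relaxed optimum would be about 46.2, but servers are indivisible.
node-B + node-A + node-J: power draw 2 + 3 + 13 = 18 ≤ 28, throughput 9 + 15 + 14 = 38.
node-G + node-E + node-B + node-A: power draw 11 + 11 + 2 + 3 = 27 ≤ 28, throughput 7 + 9 + 9 + 15 = 40.
node-E + node-A + node-J: power draw 11 + 3 + 13 = 27 ≤ 28, throughput 9 + 15 + 14 = 38.
Best is node-G, node-E, node-B, and node-A with total throughput 40.

40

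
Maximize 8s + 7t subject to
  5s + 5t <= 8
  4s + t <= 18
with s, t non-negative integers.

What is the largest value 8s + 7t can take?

The continuous relaxation peaks at (1.6, 0) with value 12.80; rounding to a feasible lattice point costs some objective.
(s,t)=(1,0): 5·1+5·0=5≤8, 4·1+1·0=4≤18, objective 8.
(s,t)=(0,1): 5·0+5·1=5≤8, 4·0+1·1=1≤18, objective 7.
The best lattice point is (1,0), giving 8.

8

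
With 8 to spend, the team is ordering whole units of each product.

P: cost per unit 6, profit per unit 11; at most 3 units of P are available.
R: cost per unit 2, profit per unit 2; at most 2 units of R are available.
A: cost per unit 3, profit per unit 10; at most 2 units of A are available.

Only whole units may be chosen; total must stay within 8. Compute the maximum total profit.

Take 1×R and 2×A: cost 8 ≤ 8, profit 1·2 + 2·10 = 22.
A has the best ratio (10/3) and is taken to its limit of 2; remaining capacity is filled optimally with the others.

22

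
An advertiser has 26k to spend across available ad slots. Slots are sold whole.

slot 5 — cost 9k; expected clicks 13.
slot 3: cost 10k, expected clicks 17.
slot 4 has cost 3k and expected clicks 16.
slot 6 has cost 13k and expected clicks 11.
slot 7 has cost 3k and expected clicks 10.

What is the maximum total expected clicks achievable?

56

Take slot 5, slot 3, slot 4, and slot 7: cost 9 + 10 + 3 + 3 = 25 ≤ 26, expected clicks 13 + 17 + 16 + 10 = 56.
No other feasible combination does better.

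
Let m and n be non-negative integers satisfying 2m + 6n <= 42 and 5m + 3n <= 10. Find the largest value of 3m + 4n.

Relaxing integrality, the LP optimum is 13.33 at (m,n) = (0, 3.33), which is not an integer point.
(m,n)=(0,3): 2·0+6·3=18≤42, 5·0+3·3=9≤10, objective 12.
(m,n)=(0,2): 2·0+6·2=12≤42, 5·0+3·2=6≤10, objective 8.
No feasible integer point exceeds 12.

12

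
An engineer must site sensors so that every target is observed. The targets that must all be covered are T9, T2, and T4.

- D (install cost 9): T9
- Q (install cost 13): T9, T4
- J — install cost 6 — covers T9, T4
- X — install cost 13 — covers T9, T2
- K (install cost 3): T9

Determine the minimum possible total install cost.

This is a weighted set-cover instance.
Choose J and X: together they cover T9, T2, T4 — every target.
Total install cost: 6 + 13 = 19.
No cover costs less than 19.

19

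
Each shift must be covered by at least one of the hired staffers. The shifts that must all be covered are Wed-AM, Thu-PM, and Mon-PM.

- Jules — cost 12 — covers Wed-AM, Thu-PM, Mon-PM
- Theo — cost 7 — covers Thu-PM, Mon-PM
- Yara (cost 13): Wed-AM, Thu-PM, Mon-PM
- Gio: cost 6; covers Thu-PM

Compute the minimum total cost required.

The greedy cost-per-new-shift heuristic would pick Theo and Jules for 19, but a cheaper cover exists.
Jules alone covers Wed-AM, Thu-PM, Mon-PM — every shift.
Total cost: 12.
No cover costs less than 12.

12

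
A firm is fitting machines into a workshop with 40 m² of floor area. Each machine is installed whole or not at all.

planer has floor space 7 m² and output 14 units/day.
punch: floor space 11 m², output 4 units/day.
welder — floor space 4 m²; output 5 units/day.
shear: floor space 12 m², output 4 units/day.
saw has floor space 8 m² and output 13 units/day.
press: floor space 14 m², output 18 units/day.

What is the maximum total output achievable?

Allowing fractional choices, the relaxed optimum would be about 52.5, but machines are indivisible.
planer + saw + press: floor space 7 + 8 + 14 = 29 ≤ 40, output 14 + 13 + 18 = 45.
planer + welder + saw + press: floor space 7 + 4 + 8 + 14 = 33 ≤ 40, output 14 + 5 + 13 + 18 = 50.
planer + punch + saw + press: floor space 7 + 11 + 8 + 14 = 40 ≤ 40, output 14 + 4 + 13 + 18 = 49.
Best is planer, welder, saw, and press with total output 50.

50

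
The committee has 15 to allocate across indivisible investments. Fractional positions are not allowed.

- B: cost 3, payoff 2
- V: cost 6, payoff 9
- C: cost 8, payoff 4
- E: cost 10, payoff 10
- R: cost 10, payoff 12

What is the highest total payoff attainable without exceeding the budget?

Take B and R: cost 3 + 10 = 13 ≤ 15, payoff 2 + 12 = 14.
No other feasible combination does better.

14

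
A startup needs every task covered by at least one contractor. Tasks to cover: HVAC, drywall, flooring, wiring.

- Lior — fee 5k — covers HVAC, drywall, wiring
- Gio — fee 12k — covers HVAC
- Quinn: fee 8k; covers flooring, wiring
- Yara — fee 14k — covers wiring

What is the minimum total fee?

13

Choose Lior and Quinn: together they cover HVAC, drywall, flooring, wiring — every task.
Total fee: 5 + 8 = 13.
No cover costs less than 13.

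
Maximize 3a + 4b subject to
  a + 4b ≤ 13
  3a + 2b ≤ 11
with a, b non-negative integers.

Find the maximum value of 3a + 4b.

15

The continuous relaxation peaks at (1.8, 2.8) with value 16.60; rounding to a feasible lattice point costs some objective.
(a,b)=(1,3): 1·1+4·3=13≤13, 3·1+2·3=9≤11, objective 15.
(a,b)=(2,2): 1·2+4·2=10≤13, 3·2+2·2=10≤11, objective 14.
(a,b)=(0,3): 1·0+4·3=12≤13, 3·0+2·3=6≤11, objective 12.
(a,b)=(1,2): 1·1+4·2=9≤13, 3·1+2·2=7≤11, objective 11.
No feasible integer point exceeds 15.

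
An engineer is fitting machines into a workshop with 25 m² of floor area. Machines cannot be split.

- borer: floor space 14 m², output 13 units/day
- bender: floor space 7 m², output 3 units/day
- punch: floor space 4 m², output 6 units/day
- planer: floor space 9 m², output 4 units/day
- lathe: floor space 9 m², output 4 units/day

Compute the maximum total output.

borer + planer: floor space 14 + 9 = 23 ≤ 25, output 13 + 4 = 17.
borer + bender + punch: floor space 14 + 7 + 4 = 25 ≤ 25, output 13 + 3 + 6 = 22.
borer + punch: floor space 14 + 4 = 18 ≤ 25, output 13 + 6 = 19.
Best is borer, bender, and punch with total output 22.

22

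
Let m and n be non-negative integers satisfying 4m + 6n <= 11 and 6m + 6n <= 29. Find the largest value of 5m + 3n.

10

The continuous relaxation peaks at (2.75, 0) with value 13.75; rounding to a feasible lattice point costs some objective.
(m,n)=(2,0): 4·2+6·0=8≤11, 6·2+6·0=12≤29, objective 10.
(m,n)=(1,1): 4·1+6·1=10≤11, 6·1+6·1=12≤29, objective 8.
(m,n)=(1,0): 4·1+6·0=4≤11, 6·1+6·0=6≤29, objective 5.
Maximum is 10 at (m,n)=(2,0).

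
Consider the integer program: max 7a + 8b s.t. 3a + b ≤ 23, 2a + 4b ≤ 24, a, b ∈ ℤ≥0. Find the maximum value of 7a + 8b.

The continuous relaxation peaks at (6.8, 2.6) with value 68.40; rounding to a feasible lattice point costs some objective.
(a,b)=(6,3): 3·6+1·3=21≤23, 2·6+4·3=24≤24, objective 66.
(a,b)=(7,2): 3·7+1·2=23≤23, 2·7+4·2=22≤24, objective 65.
(a,b)=(5,3): 3·5+1·3=18≤23, 2·5+4·3=22≤24, objective 59.
(a,b)=(6,2): 3·6+1·2=20≤23, 2·6+4·2=20≤24, objective 58.
No feasible integer point exceeds 66.

66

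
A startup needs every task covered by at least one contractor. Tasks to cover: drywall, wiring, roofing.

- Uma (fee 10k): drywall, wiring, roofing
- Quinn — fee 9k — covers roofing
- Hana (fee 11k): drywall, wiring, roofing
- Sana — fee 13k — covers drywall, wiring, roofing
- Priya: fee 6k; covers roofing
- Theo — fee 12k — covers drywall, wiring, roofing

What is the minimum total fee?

10

Uma alone covers drywall, wiring, roofing — every task.
Total fee: 10.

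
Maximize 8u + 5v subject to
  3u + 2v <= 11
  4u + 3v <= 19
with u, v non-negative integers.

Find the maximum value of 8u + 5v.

The continuous relaxation peaks at (3.67, 0) with value 29.33; rounding to a feasible lattice point costs some objective.
(u,v)=(3,1): 3·3+2·1=11≤11, 4·3+3·1=15≤19, objective 29.
(u,v)=(2,2): 3·2+2·2=10≤11, 4·2+3·2=14≤19, objective 26.
(u,v)=(3,0): 3·3+2·0=9≤11, 4·3+3·0=12≤19, objective 24.
The best lattice point is (3,1), giving 29.

29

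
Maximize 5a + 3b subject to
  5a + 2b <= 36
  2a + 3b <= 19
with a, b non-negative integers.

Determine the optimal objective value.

(a,b)=(6,2): 5·6+2·2=34≤36, 2·6+3·2=18≤19, objective 36.
(a,b)=(5,3): 5·5+2·3=31≤36, 2·5+3·3=19≤19, objective 34.
(a,b)=(6,1): 5·6+2·1=32≤36, 2·6+3·1=15≤19, objective 33.
(a,b)=(5,2): 5·5+2·2=29≤36, 2·5+3·2=16≤19, objective 31.
No feasible integer point exceeds 36.

36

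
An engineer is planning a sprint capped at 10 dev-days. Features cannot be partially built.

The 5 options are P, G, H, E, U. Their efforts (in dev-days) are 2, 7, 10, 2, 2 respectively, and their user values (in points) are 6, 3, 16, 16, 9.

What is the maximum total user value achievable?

Allowing fractional choices, the relaxed optimum would be about 37.4, but features are indivisible.
E + U: effort 2 + 2 = 4 ≤ 10, user value 16 + 9 = 25.
P + E + U: effort 2 + 2 + 2 = 6 ≤ 10, user value 6 + 16 + 9 = 31.
P + E: effort 2 + 2 = 4 ≤ 10, user value 6 + 16 = 22.
Best is P, E, and U with total user value 31.

31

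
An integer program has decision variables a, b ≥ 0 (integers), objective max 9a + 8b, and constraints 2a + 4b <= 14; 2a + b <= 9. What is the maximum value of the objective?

44

(a,b)=(4,1): 2·4+4·1=12≤14, 2·4+1·1=9≤9, objective 44.
(a,b)=(3,2): 2·3+4·2=14≤14, 2·3+1·2=8≤9, objective 43.
Maximum is 44 at (a,b)=(4,1).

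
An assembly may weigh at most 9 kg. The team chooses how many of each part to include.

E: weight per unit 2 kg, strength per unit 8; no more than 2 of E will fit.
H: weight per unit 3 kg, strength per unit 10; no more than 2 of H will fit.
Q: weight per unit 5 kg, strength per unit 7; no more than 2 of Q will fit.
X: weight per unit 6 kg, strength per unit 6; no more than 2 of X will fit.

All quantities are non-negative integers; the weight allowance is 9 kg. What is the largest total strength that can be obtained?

1×E and 2×H: weight 8 ≤ 9, strength 1·8 + 2·10 = 28.
2×E and 1×H: weight 7 ≤ 9, strength 2·8 + 1·10 = 26.
Best is 28.

28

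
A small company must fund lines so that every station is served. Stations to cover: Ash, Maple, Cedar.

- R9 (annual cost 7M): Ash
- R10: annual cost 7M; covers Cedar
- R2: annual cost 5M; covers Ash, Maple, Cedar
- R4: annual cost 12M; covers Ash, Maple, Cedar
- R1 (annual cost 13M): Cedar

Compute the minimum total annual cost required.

5

R2 alone covers Ash, Maple, Cedar — every station.
Total annual cost: 5.
No cover costs less than 5.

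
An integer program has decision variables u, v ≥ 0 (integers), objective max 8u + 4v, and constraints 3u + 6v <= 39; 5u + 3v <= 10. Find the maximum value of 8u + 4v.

16

(u,v)=(2,0): 3·2+6·0=6≤39, 5·2+3·0=10≤10, objective 16.
(u,v)=(1,1): 3·1+6·1=9≤39, 5·1+3·1=8≤10, objective 12.
(u,v)=(1,0): 3·1+6·0=3≤39, 5·1+3·0=5≤10, objective 8.
Maximum is 16 at (u,v)=(2,0).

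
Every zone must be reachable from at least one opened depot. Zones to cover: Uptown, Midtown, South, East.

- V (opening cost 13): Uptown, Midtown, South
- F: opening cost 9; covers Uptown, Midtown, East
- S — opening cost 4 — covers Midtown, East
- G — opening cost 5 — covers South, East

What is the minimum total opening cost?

The greedy cost-per-new-zone heuristic would pick S, G, and F for 18, but a cheaper cover exists.
Choose F and G: together they cover Uptown, Midtown, South, East — every zone.
Total opening cost: 9 + 5 = 14.
No cover costs less than 14.

14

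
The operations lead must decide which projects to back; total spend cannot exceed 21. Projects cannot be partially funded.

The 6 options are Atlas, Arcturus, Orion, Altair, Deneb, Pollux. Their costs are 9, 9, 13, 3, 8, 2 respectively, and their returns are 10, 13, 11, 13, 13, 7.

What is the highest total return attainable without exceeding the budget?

Atlas + Altair + Deneb: cost 9 + 3 + 8 = 20 ≤ 21, return 10 + 13 + 13 = 36.
Atlas + Arcturus + Altair: cost 9 + 9 + 3 = 21 ≤ 21, return 10 + 13 + 13 = 36.
Arcturus + Altair + Deneb: cost 9 + 3 + 8 = 20 ≤ 21, return 13 + 13 + 13 = 39.
Best is Arcturus, Altair, and Deneb with total return 39.

39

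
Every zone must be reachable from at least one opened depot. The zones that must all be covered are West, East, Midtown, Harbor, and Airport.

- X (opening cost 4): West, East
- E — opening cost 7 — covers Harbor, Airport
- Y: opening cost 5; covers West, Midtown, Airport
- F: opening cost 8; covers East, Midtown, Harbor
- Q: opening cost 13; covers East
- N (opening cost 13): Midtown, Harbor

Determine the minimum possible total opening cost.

The greedy cost-per-new-zone heuristic would pick Y, X, and E for 16, but a cheaper cover exists.
Choose Y and F: together they cover West, East, Midtown, Harbor, Airport — every zone.
Total opening cost: 5 + 8 = 13.
No cover costs less than 13.

13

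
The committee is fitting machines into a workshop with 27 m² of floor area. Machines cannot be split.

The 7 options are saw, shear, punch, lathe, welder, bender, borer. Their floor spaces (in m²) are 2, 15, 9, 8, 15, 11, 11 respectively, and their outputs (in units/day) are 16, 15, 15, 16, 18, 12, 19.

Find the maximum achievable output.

This is an integer program with binary decision variables.
Allowing fractional choices, the relaxed optimum would be about 61.0, but machines are indivisible.
saw + lathe + welder: floor space 2 + 8 + 15 = 25 ≤ 27, output 16 + 16 + 18 = 50.
saw + lathe + borer: floor space 2 + 8 + 11 = 21 ≤ 27, output 16 + 16 + 19 = 51.
saw + punch + borer: floor space 2 + 9 + 11 = 22 ≤ 27, output 16 + 15 + 19 = 50.
Best is saw, lathe, and borer with total output 51.

51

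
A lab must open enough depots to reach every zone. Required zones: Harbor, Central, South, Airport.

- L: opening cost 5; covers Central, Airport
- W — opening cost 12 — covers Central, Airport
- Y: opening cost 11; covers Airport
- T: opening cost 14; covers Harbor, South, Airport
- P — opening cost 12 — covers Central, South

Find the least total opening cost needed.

Choose L and T: together they cover Harbor, Central, South, Airport — every zone.
Total opening cost: 5 + 14 = 19.
No cover costs less than 19.

19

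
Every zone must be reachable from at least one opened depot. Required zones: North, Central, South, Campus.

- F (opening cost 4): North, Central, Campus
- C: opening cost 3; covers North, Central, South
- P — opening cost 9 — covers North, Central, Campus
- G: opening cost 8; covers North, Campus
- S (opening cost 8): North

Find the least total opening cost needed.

7

This is an integer covering problem.
Choose F and C: together they cover North, Central, South, Campus — every zone.
Total opening cost: 4 + 3 = 7.
No cover costs less than 7.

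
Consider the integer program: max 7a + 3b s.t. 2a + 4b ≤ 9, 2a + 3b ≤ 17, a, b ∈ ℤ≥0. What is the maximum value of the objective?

28

(a,b)=(4,0) is feasible, giving 28.
(a,b)=(3,0) is feasible, giving 21.
No feasible integer point exceeds 28.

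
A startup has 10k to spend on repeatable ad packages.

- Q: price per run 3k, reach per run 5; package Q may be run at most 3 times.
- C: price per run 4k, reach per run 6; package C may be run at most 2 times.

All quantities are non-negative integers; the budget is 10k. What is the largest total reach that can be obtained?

This is a bounded integer knapsack.
3×Q: price 9 ≤ 10, reach 3·5 = 15.
2×Q and 1×C: price 10 ≤ 10, reach 2·5 + 1·6 = 16.
Best is 16.

16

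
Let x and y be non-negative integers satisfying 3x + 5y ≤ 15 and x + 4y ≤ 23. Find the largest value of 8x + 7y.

(x,y)=(5,0): 3·5+5·0=15≤15, 1·5+4·0=5≤23, objective 40.
(x,y)=(4,0): 3·4+5·0=12≤15, 1·4+4·0=4≤23, objective 32.
Maximum is 40 at (x,y)=(5,0).

40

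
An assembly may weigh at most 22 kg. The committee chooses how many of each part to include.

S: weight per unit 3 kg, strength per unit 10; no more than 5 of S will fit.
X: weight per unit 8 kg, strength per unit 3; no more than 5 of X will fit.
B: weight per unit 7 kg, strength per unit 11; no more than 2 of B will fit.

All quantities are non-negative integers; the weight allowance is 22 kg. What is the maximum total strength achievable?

Take 5×S and 1×B: weight 22 ≤ 22, strength 5·10 + 1·11 = 61.
S has the best ratio (10/3) and is taken to its limit of 5; remaining capacity is filled optimally with the others.

61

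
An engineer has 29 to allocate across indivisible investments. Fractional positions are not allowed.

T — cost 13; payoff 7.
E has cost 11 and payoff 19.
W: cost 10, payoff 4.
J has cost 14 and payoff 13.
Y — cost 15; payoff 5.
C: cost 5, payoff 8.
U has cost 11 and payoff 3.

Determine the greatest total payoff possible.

34

Allowing fractional choices, the relaxed optimum would be about 39.1, but investments are indivisible.
E + W + C: cost 11 + 10 + 5 = 26 ≤ 29, payoff 19 + 4 + 8 = 31.
E + J: cost 11 + 14 = 25 ≤ 29, payoff 19 + 13 = 32.
T + E + C: cost 13 + 11 + 5 = 29 ≤ 29, payoff 7 + 19 + 8 = 34.
Best is T, E, and C with total payoff 34.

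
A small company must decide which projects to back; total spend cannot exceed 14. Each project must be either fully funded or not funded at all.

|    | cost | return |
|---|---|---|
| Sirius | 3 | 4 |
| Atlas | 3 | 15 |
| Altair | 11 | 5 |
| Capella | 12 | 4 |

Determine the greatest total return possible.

20

Sirius + Atlas: cost 3 + 3 = 6 ≤ 14, return 4 + 15 = 19.
Atlas + Altair: cost 3 + 11 = 14 ≤ 14, return 15 + 5 = 20.
Best is Atlas and Altair with total return 20.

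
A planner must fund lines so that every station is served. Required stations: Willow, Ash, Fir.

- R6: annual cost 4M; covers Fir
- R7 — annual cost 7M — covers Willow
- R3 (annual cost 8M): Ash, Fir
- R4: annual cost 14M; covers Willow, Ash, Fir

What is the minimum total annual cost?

14

The greedy cost-per-new-station heuristic would pick R6, R7, and R3 for 19, but a cheaper cover exists.
R4 alone covers Willow, Ash, Fir — every station.
Total annual cost: 14.
No cover costs less than 14.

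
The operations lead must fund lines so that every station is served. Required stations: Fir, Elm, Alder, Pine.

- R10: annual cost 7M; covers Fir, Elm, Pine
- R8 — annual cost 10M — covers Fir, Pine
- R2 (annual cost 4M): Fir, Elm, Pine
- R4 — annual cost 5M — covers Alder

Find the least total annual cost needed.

9

Choose R2 and R4: together they cover Fir, Elm, Alder, Pine — every station.
Total annual cost: 4 + 5 = 9.
No cover costs less than 9.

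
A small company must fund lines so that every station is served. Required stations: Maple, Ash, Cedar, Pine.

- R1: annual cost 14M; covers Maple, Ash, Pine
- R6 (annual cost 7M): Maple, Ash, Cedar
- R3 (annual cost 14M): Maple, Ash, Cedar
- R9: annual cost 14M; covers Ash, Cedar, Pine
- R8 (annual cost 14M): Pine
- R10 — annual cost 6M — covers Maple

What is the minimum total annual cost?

Choose R9 and R10: together they cover Maple, Ash, Cedar, Pine — every station.
Total annual cost: 14 + 6 = 20.

20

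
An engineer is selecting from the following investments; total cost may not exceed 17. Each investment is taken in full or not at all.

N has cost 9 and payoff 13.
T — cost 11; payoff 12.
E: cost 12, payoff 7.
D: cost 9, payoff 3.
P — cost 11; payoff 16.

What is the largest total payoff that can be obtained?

Take P: cost 11 ≤ 17, payoff 16.
No other feasible combination does better.

16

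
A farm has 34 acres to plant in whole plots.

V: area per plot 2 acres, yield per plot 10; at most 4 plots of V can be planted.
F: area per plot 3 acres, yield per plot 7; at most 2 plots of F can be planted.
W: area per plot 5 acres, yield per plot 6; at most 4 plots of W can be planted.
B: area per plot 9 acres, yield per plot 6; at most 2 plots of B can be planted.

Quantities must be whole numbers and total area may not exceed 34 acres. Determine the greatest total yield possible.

78

V has the best ratio (10/2); taking only V gives at most 4×10 = 40 (stopped by the supply cap of 4).
Mixing does better — 4×V, 2×F, and 4×W: area 34 ≤ 34, yield 4·10 + 2·7 + 4·6 = 78.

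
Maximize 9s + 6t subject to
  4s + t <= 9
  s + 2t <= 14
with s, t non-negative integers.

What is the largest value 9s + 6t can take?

42

(s,t)=(0,7): 4·0+1·7=7≤9, 1·0+2·7=14≤14, objective 42.
(s,t)=(1,5): 4·1+1·5=9≤9, 1·1+2·5=11≤14, objective 39.
(s,t)=(0,6): 4·0+1·6=6≤9, 1·0+2·6=12≤14, objective 36.
Maximum is 42 at (s,t)=(0,7).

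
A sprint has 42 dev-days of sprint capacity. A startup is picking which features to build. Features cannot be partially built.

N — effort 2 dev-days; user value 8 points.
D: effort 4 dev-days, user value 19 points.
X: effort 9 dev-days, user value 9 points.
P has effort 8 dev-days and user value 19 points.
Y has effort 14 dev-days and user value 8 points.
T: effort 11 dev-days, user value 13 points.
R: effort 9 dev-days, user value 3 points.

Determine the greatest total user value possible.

68

N + D + P + Y + T: effort 2 + 4 + 8 + 14 + 11 = 39 ≤ 42, user value 8 + 19 + 19 + 8 + 13 = 67.
N + D + X + P + T: effort 2 + 4 + 9 + 8 + 11 = 34 ≤ 42, user value 8 + 19 + 9 + 19 + 13 = 68.
Best is N, D, X, P, and T with total user value 68.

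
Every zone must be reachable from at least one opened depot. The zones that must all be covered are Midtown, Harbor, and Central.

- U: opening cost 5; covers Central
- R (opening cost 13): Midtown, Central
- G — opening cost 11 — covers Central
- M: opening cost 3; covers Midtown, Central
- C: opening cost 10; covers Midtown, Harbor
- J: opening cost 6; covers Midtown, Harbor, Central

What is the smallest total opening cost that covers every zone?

6

The greedy cost-per-new-zone heuristic would pick M and J for 9, but a cheaper cover exists.
J alone covers Midtown, Harbor, Central — every zone.
Total opening cost: 6.
No cover costs less than 6.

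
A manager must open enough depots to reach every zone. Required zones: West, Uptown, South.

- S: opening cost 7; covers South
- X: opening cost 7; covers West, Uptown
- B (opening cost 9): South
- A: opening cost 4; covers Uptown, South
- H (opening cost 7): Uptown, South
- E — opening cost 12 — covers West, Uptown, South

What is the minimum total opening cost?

This is a weighted set-cover instance.
Choose X and A: together they cover West, Uptown, South — every zone.
Total opening cost: 7 + 4 = 11.
No cover costs less than 11.

11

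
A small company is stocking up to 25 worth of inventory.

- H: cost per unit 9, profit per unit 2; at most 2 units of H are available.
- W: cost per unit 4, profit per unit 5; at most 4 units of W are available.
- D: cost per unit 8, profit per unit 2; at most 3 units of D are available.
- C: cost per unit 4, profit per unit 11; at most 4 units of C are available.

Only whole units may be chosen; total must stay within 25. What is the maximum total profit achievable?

C has the best ratio (11/4); taking only C gives at most 4×11 = 44 (stopped by the supply cap of 4).
Mixing does better — 2×W and 4×C: cost 24 ≤ 25, profit 2·5 + 4·11 = 54.

54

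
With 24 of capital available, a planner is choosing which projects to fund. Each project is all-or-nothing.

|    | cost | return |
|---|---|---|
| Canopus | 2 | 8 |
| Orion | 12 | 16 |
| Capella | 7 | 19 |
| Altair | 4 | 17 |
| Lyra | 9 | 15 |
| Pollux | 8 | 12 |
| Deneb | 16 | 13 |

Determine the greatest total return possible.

59

This is an integer program with binary decision variables.
Canopus + Capella + Altair + Pollux: cost 2 + 7 + 4 + 8 = 21 ≤ 24, return 8 + 19 + 17 + 12 = 56.
Canopus + Capella + Altair + Lyra: cost 2 + 7 + 4 + 9 = 22 ≤ 24, return 8 + 19 + 17 + 15 = 59.
Orion + Capella + Altair: cost 12 + 7 + 4 = 23 ≤ 24, return 16 + 19 + 17 = 52.
Best is Canopus, Capella, Altair, and Lyra with total return 59.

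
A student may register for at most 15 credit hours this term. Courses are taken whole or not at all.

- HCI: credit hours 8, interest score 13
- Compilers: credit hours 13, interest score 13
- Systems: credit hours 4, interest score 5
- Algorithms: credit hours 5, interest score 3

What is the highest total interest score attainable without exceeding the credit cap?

Take HCI and Systems: credit hours 8 + 4 = 12 ≤ 15, interest score 13 + 5 = 18.
No other feasible combination does better.

18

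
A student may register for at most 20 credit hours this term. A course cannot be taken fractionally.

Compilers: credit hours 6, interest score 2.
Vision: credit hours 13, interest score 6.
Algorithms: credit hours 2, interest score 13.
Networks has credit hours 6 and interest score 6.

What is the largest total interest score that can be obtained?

21

Treat it as a binary knapsack problem.
Algorithms + Networks: credit hours 2 + 6 = 8 ≤ 20, interest score 13 + 6 = 19.
Vision + Algorithms: credit hours 13 + 2 = 15 ≤ 20, interest score 6 + 13 = 19.
Compilers + Algorithms + Networks: credit hours 6 + 2 + 6 = 14 ≤ 20, interest score 2 + 13 + 6 = 21.
Best is Compilers, Algorithms, and Networks with total interest score 21.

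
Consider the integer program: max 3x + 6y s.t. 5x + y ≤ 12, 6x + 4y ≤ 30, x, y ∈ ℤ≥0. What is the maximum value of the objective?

(x,y)=(0,7): 5·0+1·7=7≤12, 6·0+4·7=28≤30, objective 42.
(x,y)=(1,6): 5·1+1·6=11≤12, 6·1+4·6=30≤30, objective 39.
(x,y)=(0,6): 5·0+1·6=6≤12, 6·0+4·6=24≤30, objective 36.
No feasible integer point exceeds 42.

42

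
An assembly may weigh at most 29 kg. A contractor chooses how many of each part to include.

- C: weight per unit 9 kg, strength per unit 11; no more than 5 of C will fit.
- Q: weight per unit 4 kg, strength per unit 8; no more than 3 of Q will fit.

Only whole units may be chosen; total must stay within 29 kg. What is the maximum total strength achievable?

38

2×C and 2×Q: weight 26 ≤ 29, strength 2·11 + 2·8 = 38.
1×C and 3×Q: weight 21 ≤ 29, strength 1·11 + 3·8 = 35.
Best is 38.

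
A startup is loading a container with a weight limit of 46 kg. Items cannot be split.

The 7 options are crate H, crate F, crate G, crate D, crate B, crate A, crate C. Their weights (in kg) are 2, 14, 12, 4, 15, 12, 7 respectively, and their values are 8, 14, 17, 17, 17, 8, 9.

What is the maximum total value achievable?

Take crate H, crate G, crate D, crate B, and crate C: weight 2 + 12 + 4 + 15 + 7 = 40 ≤ 46, value 8 + 17 + 17 + 17 + 9 = 68.
No other feasible combination does better.

68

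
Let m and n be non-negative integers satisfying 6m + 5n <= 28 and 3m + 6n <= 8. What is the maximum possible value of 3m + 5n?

(m,n)=(2,0): 6·2+5·0=12≤28, 3·2+6·0=6≤8, objective 6.
(m,n)=(1,0): 6·1+5·0=6≤28, 3·1+6·0=3≤8, objective 3.
Maximum is 6 at (m,n)=(2,0).

6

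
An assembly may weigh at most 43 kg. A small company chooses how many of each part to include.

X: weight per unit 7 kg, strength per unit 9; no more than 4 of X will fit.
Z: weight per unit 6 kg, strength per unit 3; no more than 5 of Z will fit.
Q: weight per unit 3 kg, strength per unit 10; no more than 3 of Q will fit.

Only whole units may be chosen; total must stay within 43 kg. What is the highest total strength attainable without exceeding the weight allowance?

Take 4×X, 1×Z, and 3×Q: weight 43 ≤ 43, strength 4·9 + 1·3 + 3·10 = 69.
Q has the best ratio (10/3) and is taken to its limit of 3; remaining capacity is filled optimally with the others.

69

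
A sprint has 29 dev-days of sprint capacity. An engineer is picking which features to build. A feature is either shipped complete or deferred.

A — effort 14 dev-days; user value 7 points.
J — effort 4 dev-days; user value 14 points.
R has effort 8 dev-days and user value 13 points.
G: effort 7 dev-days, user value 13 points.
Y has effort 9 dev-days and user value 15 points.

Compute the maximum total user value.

55

Allowing fractional choices, the relaxed optimum would be about 55.5, but features are indivisible.
J + R + Y: effort 4 + 8 + 9 = 21 ≤ 29, user value 14 + 13 + 15 = 42.
J + R + G + Y: effort 4 + 8 + 7 + 9 = 28 ≤ 29, user value 14 + 13 + 13 + 15 = 55.
J + G + Y: effort 4 + 7 + 9 = 20 ≤ 29, user value 14 + 13 + 15 = 42.
Best is J, R, G, and Y with total user value 55.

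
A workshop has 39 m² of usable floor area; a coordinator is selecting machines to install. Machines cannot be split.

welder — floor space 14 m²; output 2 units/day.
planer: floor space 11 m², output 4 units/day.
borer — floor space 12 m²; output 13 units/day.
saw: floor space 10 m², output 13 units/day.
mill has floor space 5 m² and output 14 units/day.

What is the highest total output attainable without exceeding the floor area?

Take planer, borer, saw, and mill: floor space 11 + 12 + 10 + 5 = 38 ≤ 39, output 4 + 13 + 13 + 14 = 44.
No other feasible combination does better.

44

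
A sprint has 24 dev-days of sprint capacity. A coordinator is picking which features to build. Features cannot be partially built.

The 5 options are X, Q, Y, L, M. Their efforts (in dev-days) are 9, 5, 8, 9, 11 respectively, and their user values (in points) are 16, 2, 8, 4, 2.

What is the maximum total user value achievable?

26

X + Y: effort 9 + 8 = 17 ≤ 24, user value 16 + 8 = 24.
X + Q + L: effort 9 + 5 + 9 = 23 ≤ 24, user value 16 + 2 + 4 = 22.
X + Q + Y: effort 9 + 5 + 8 = 22 ≤ 24, user value 16 + 2 + 8 = 26.
Best is X, Q, and Y with total user value 26.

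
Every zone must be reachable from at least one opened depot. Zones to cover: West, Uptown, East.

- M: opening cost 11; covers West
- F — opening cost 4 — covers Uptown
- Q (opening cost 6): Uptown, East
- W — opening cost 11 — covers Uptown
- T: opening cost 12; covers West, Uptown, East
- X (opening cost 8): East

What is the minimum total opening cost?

12

T alone covers West, Uptown, East — every zone.
Total opening cost: 12.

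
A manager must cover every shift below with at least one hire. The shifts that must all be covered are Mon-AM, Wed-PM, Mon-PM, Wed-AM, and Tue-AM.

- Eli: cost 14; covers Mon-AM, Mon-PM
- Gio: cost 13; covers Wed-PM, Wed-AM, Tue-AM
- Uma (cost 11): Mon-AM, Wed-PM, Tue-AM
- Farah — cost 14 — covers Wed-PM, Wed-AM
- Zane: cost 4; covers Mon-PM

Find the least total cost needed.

The greedy cost-per-new-shift heuristic would pick Uma, Zane, and Gio for 28, but a cheaper cover exists.
Choose Eli and Gio: together they cover Mon-AM, Wed-PM, Mon-PM, Wed-AM, Tue-AM — every shift.
Total cost: 14 + 13 = 27.
No cover costs less than 27.

27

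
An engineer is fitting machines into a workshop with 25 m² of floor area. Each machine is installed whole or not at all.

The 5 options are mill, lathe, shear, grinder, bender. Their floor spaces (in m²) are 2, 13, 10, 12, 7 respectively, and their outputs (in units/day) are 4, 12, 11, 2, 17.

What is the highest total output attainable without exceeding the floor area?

33

This is a 0-1 knapsack instance.
Take mill, lathe, and bender: floor space 2 + 13 + 7 = 22 ≤ 25, output 4 + 12 + 17 = 33.
No other feasible combination does better.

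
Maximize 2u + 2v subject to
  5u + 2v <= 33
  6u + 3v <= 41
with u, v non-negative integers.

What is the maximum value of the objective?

26

The continuous relaxation peaks at (0, 13.7) with value 27.33; rounding to a feasible lattice point costs some objective.
(u,v)=(0,13): 5·0+2·13=26≤33, 6·0+3·13=39≤41, objective 26.
(u,v)=(0,12): 5·0+2·12=24≤33, 6·0+3·12=36≤41, objective 24.
No feasible integer point exceeds 26.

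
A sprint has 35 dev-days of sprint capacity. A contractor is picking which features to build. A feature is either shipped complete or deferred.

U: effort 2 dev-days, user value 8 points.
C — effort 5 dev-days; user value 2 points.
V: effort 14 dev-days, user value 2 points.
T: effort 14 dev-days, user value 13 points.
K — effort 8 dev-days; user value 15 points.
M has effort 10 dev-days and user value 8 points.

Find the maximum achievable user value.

Treat it as a binary knapsack problem.
Allowing fractional choices, the relaxed optimum would be about 44.4, but features are indivisible.
U + T + K + M: effort 2 + 14 + 8 + 10 = 34 ≤ 35, user value 8 + 13 + 15 + 8 = 44.
U + T + K: effort 2 + 14 + 8 = 24 ≤ 35, user value 8 + 13 + 15 = 36.
U + C + T + K: effort 2 + 5 + 14 + 8 = 29 ≤ 35, user value 8 + 2 + 13 + 15 = 38.
Best is U, T, K, and M with total user value 44.

44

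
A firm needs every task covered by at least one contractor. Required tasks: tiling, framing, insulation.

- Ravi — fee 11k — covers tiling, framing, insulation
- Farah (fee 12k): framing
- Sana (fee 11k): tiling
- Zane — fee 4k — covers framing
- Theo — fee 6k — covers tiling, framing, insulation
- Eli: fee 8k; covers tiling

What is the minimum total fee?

Theo alone covers tiling, framing, insulation — every task.
Total fee: 6.
No cover costs less than 6.

6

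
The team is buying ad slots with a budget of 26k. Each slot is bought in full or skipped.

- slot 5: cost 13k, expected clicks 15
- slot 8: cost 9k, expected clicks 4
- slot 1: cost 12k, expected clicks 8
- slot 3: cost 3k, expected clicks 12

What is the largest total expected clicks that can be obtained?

31

Allowing fractional choices, the relaxed optimum would be about 33.7, but ad slots are indivisible.
slot 8 + slot 1 + slot 3: cost 9 + 12 + 3 = 24 ≤ 26, expected clicks 4 + 8 + 12 = 24.
slot 5 + slot 3: cost 13 + 3 = 16 ≤ 26, expected clicks 15 + 12 = 27.
slot 5 + slot 8 + slot 3: cost 13 + 9 + 3 = 25 ≤ 26, expected clicks 15 + 4 + 12 = 31.
Best is slot 5, slot 8, and slot 3 with total expected clicks 31.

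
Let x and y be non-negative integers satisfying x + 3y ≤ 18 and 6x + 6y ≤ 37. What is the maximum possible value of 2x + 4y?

24

(x,y)=(0,6): 1·0+3·6=18≤18, 6·0+6·6=36≤37, objective 24.
(x,y)=(1,5): 1·1+3·5=16≤18, 6·1+6·5=36≤37, objective 22.
(x,y)=(0,5): 1·0+3·5=15≤18, 6·0+6·5=30≤37, objective 20.
No feasible integer point exceeds 24.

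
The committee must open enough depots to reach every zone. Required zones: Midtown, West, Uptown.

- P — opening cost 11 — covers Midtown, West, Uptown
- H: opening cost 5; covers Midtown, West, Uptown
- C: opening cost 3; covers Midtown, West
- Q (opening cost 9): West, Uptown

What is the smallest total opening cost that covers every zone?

This is an integer covering problem.
H alone covers Midtown, West, Uptown — every zone.
Total opening cost: 5.

5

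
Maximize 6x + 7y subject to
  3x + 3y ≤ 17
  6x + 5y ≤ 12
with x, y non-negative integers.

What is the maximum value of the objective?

(x,y)=(0,2): 3·0+3·2=6≤17, 6·0+5·2=10≤12, objective 14.
(x,y)=(1,1): 3·1+3·1=6≤17, 6·1+5·1=11≤12, objective 13.
No feasible integer point exceeds 14.

14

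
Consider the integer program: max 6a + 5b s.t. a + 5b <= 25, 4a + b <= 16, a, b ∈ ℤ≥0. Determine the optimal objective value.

38

The continuous relaxation peaks at (2.89, 4.42) with value 39.47; rounding to a feasible lattice point costs some objective.
(a,b)=(3,4): 1·3+5·4=23≤25, 4·3+1·4=16≤16, objective 38.
(a,b)=(3,3): 1·3+5·3=18≤25, 4·3+1·3=15≤16, objective 33.
(a,b)=(2,4): 1·2+5·4=22≤25, 4·2+1·4=12≤16, objective 32.
Maximum is 38 at (a,b)=(3,4).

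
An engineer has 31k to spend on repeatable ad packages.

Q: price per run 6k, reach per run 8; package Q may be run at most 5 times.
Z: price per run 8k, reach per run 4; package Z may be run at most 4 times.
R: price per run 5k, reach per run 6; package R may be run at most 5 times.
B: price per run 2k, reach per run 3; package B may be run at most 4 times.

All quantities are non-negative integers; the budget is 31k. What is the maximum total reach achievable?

This is a bounded integer knapsack.
3×Q, 1×R, and 4×B: price 31 ≤ 31, reach 3·8 + 1·6 + 4·3 = 42.
4×Q and 3×B: price 30 ≤ 31, reach 4·8 + 3·3 = 41.
Best is 42.

42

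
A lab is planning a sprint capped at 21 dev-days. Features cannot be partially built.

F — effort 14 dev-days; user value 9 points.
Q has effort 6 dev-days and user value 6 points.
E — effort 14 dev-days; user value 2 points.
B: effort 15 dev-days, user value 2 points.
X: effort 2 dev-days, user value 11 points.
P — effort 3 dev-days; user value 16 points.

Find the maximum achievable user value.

Take F, X, and P: effort 14 + 2 + 3 = 19 ≤ 21, user value 9 + 11 + 16 = 36.
No other feasible combination does better.

36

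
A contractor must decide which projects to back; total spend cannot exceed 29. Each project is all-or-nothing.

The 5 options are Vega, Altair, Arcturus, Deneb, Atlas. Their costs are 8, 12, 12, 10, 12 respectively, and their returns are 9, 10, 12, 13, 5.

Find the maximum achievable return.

25

Arcturus + Deneb: cost 12 + 10 = 22 ≤ 29, return 12 + 13 = 25.
Altair + Deneb: cost 12 + 10 = 22 ≤ 29, return 10 + 13 = 23.
Vega + Deneb: cost 8 + 10 = 18 ≤ 29, return 9 + 13 = 22.
Best is Arcturus and Deneb with total return 25.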